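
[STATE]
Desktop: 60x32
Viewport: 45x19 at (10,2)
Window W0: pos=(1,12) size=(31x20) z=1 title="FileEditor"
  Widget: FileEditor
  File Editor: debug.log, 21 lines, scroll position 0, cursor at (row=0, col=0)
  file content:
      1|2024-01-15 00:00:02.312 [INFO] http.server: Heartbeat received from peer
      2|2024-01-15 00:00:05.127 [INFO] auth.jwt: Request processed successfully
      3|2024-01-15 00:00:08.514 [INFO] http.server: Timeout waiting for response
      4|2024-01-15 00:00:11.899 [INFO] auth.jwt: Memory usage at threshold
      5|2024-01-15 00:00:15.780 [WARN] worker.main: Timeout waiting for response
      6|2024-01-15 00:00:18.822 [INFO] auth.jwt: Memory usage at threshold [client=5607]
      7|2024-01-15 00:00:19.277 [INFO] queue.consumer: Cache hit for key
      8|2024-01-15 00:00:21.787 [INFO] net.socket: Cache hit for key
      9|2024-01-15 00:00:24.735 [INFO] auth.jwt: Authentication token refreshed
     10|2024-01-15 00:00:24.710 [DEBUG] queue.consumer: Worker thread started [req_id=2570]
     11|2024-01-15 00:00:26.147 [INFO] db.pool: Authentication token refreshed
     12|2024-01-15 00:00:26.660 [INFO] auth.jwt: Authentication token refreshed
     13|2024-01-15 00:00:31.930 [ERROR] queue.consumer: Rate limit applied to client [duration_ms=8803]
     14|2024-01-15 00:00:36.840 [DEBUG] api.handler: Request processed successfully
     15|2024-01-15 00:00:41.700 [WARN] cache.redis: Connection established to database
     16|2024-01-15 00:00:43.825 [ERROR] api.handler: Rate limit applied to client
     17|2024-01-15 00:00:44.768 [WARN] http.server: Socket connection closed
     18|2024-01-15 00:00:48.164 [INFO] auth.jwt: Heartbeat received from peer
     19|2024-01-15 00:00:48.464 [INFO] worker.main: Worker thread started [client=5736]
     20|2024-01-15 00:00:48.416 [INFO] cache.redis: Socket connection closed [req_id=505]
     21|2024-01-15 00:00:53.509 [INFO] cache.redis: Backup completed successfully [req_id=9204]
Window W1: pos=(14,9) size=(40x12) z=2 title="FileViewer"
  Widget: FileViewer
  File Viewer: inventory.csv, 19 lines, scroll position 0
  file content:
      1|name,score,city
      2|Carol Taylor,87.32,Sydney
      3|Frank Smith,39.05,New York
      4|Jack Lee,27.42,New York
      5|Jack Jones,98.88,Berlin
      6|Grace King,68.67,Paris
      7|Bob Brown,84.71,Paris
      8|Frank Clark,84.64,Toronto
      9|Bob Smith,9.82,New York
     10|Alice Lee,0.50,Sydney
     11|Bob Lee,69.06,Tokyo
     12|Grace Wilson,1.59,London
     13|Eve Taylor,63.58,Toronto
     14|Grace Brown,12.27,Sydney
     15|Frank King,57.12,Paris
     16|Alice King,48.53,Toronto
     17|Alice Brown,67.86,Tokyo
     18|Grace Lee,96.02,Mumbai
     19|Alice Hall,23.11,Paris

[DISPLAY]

                                             
                                             
                                             
                                             
                                             
                                             
                                             
    ┏━━━━━━━━━━━━━━━━━━━━━━━━━━━━━━━━━━━━━━┓ 
    ┃ FileViewer                           ┃ 
    ┠──────────────────────────────────────┨ 
━━━━┃name,score,city                      ▲┃ 
tor ┃Carol Taylor,87.32,Sydney            █┃ 
────┃Frank Smith,39.05,New York           ░┃ 
15 0┃Jack Lee,27.42,New York              ░┃ 
15 0┃Jack Jones,98.88,Berlin              ░┃ 
15 0┃Grace King,68.67,Paris               ░┃ 
15 0┃Bob Brown,84.71,Paris                ░┃ 
15 0┃Frank Clark,84.64,Toronto            ▼┃ 
15 0┗━━━━━━━━━━━━━━━━━━━━━━━━━━━━━━━━━━━━━━┛ 


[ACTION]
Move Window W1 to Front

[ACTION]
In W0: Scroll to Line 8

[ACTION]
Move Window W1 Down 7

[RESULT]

                                             
                                             
                                             
                                             
                                             
                                             
                                             
                                             
                                             
                                             
━━━━━━━━━━━━━━━━━━━━━┓                       
tor                  ┃                       
─────────────────────┨                       
15 00:00:18.822 [INF▲┃                       
15 0┏━━━━━━━━━━━━━━━━━━━━━━━━━━━━━━━━━━━━━━┓ 
15 0┃ FileViewer                           ┃ 
15 0┠──────────────────────────────────────┨ 
15 0┃name,score,city                      ▲┃ 
15 0┃Carol Taylor,87.32,Sydney            █┃ 


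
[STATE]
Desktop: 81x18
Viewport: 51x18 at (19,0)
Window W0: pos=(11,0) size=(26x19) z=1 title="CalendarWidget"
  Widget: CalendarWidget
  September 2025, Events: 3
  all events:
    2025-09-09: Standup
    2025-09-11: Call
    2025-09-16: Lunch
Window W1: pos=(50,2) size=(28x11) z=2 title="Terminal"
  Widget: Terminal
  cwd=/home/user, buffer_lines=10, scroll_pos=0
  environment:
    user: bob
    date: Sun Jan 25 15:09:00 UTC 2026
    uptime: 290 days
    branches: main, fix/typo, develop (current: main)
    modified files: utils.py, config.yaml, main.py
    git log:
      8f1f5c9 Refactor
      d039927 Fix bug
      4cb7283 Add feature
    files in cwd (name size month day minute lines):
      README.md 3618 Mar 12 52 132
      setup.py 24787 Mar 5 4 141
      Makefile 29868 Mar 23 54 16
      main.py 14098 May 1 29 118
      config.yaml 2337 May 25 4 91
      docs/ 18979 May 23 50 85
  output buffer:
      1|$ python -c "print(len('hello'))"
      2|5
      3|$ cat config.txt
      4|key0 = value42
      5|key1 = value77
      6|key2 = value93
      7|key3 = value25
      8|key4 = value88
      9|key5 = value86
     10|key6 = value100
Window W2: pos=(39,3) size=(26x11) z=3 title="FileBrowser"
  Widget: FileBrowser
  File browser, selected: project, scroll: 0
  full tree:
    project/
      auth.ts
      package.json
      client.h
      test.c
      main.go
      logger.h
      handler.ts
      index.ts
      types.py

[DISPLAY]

━━━━━━━━━━━━━━━━━┓                                 
arWidget         ┃                                 
─────────────────┨             ┏━━━━━━━━━━━━━━━━━━━
ptember 2025     ┃  ┏━━━━━━━━━━━━━━━━━━━━━━━━┓     
e Th Fr Sa Su    ┃  ┃ FileBrowser            ┃─────
3  4  5  6  7    ┃  ┠────────────────────────┨rint(
10 11* 12 13 14  ┃  ┃> [-] project/          ┃     
17 18 19 20 21   ┃  ┃    auth.ts             ┃xt   
4 25 26 27 28    ┃  ┃    package.json        ┃     
                 ┃  ┃    client.h            ┃     
                 ┃  ┃    test.c              ┃     
                 ┃  ┃    main.go             ┃     
                 ┃  ┃    logger.h            ┃━━━━━
                 ┃  ┗━━━━━━━━━━━━━━━━━━━━━━━━┛     
                 ┃                                 
                 ┃                                 
                 ┃                                 
                 ┃                                 


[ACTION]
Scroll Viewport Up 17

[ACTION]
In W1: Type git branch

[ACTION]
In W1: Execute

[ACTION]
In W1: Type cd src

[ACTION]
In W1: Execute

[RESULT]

━━━━━━━━━━━━━━━━━┓                                 
arWidget         ┃                                 
─────────────────┨             ┏━━━━━━━━━━━━━━━━━━━
ptember 2025     ┃  ┏━━━━━━━━━━━━━━━━━━━━━━━━┓     
e Th Fr Sa Su    ┃  ┃ FileBrowser            ┃─────
3  4  5  6  7    ┃  ┠────────────────────────┨     
10 11* 12 13 14  ┃  ┃> [-] project/          ┃     
17 18 19 20 21   ┃  ┃    auth.ts             ┃     
4 25 26 27 28    ┃  ┃    package.json        ┃     
                 ┃  ┃    client.h            ┃     
                 ┃  ┃    test.c              ┃     
                 ┃  ┃    main.go             ┃     
                 ┃  ┃    logger.h            ┃━━━━━
                 ┃  ┗━━━━━━━━━━━━━━━━━━━━━━━━┛     
                 ┃                                 
                 ┃                                 
                 ┃                                 
                 ┃                                 


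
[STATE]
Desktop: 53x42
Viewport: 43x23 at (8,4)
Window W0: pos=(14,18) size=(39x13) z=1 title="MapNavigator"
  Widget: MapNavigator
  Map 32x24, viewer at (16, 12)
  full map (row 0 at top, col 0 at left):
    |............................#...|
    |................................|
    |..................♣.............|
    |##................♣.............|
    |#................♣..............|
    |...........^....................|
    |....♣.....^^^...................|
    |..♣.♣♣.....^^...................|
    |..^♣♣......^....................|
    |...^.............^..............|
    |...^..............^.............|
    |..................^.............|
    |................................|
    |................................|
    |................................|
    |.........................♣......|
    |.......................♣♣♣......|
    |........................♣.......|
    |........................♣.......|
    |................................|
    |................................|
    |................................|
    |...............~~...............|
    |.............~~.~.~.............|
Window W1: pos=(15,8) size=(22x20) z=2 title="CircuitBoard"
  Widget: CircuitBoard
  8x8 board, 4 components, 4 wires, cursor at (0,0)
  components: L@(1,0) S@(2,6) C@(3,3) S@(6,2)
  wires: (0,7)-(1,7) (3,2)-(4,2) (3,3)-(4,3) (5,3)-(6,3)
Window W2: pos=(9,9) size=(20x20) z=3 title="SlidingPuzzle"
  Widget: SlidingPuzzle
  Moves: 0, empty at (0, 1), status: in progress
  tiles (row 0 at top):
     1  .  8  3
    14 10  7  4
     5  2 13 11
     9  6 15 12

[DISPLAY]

                                           
                                           
                                           
                                           
       ┏━━━━━━━━━━━━━━━━━━━━┓              
 ┏━━━━━━━━━━━━━━━━━━┓       ┃              
 ┃ SlidingPuzzle    ┃───────┨              
 ┠──────────────────┨5 6 7  ┃              
 ┃┌────┬────┬────┬──┃       ┃              
 ┃│  1 │    │  8 │  ┃       ┃              
 ┃├────┼────┼────┼──┃       ┃              
 ┃│ 14 │ 10 │  7 │  ┃       ┃              
 ┃├────┼────┼────┼──┃       ┃              
 ┃│  5 │  2 │ 13 │ 1┃       ┃              
 ┃├────┼────┼────┼──┃   C   ┃━━━━━━━━━━━━━━
 ┃│  9 │  6 │ 15 │ 1┃   │   ┃              
 ┃└────┴────┴────┴──┃   ·   ┃──────────────
 ┃Moves: 0          ┃       ┃............  
 ┃                  ┃   ·   ┃............  
 ┃                  ┃   │   ┃............  
 ┃                  ┃   ·   ┃............  
 ┃                  ┃       ┃............  
 ┃                  ┃       ┃............  


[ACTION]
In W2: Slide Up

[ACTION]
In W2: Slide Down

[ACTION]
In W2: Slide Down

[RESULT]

                                           
                                           
                                           
                                           
       ┏━━━━━━━━━━━━━━━━━━━━┓              
 ┏━━━━━━━━━━━━━━━━━━┓       ┃              
 ┃ SlidingPuzzle    ┃───────┨              
 ┠──────────────────┨5 6 7  ┃              
 ┃┌────┬────┬────┬──┃       ┃              
 ┃│  1 │    │  8 │  ┃       ┃              
 ┃├────┼────┼────┼──┃       ┃              
 ┃│ 14 │ 10 │  7 │  ┃       ┃              
 ┃├────┼────┼────┼──┃       ┃              
 ┃│  5 │  2 │ 13 │ 1┃       ┃              
 ┃├────┼────┼────┼──┃   C   ┃━━━━━━━━━━━━━━
 ┃│  9 │  6 │ 15 │ 1┃   │   ┃              
 ┃└────┴────┴────┴──┃   ·   ┃──────────────
 ┃Moves: 2          ┃       ┃............  
 ┃                  ┃   ·   ┃............  
 ┃                  ┃   │   ┃............  
 ┃                  ┃   ·   ┃............  
 ┃                  ┃       ┃............  
 ┃                  ┃       ┃............  


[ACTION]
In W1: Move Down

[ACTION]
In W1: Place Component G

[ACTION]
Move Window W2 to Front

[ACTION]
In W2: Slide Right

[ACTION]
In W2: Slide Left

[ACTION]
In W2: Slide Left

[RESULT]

                                           
                                           
                                           
                                           
       ┏━━━━━━━━━━━━━━━━━━━━┓              
 ┏━━━━━━━━━━━━━━━━━━┓       ┃              
 ┃ SlidingPuzzle    ┃───────┨              
 ┠──────────────────┨5 6 7  ┃              
 ┃┌────┬────┬────┬──┃       ┃              
 ┃│  1 │  8 │    │  ┃       ┃              
 ┃├────┼────┼────┼──┃       ┃              
 ┃│ 14 │ 10 │  7 │  ┃       ┃              
 ┃├────┼────┼────┼──┃       ┃              
 ┃│  5 │  2 │ 13 │ 1┃       ┃              
 ┃├────┼────┼────┼──┃   C   ┃━━━━━━━━━━━━━━
 ┃│  9 │  6 │ 15 │ 1┃   │   ┃              
 ┃└────┴────┴────┴──┃   ·   ┃──────────────
 ┃Moves: 5          ┃       ┃............  
 ┃                  ┃   ·   ┃............  
 ┃                  ┃   │   ┃............  
 ┃                  ┃   ·   ┃............  
 ┃                  ┃       ┃............  
 ┃                  ┃       ┃............  


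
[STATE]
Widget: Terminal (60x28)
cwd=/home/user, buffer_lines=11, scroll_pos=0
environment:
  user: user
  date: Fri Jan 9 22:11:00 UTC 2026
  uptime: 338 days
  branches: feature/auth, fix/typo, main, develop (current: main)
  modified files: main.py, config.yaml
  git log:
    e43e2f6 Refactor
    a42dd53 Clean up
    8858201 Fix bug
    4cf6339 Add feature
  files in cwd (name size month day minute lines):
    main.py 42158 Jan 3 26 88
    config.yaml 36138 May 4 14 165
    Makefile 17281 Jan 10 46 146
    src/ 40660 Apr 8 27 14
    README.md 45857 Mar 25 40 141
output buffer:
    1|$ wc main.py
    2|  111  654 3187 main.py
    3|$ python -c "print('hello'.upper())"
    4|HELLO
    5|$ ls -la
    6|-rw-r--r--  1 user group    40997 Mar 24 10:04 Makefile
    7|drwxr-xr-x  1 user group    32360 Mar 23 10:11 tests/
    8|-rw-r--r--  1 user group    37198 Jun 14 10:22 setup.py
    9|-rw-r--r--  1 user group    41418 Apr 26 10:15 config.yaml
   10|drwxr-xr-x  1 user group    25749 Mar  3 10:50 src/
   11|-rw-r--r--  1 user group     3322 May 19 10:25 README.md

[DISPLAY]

$ wc main.py                                                
  111  654 3187 main.py                                     
$ python -c "print('hello'.upper())"                        
HELLO                                                       
$ ls -la                                                    
-rw-r--r--  1 user group    40997 Mar 24 10:04 Makefile     
drwxr-xr-x  1 user group    32360 Mar 23 10:11 tests/       
-rw-r--r--  1 user group    37198 Jun 14 10:22 setup.py     
-rw-r--r--  1 user group    41418 Apr 26 10:15 config.yaml  
drwxr-xr-x  1 user group    25749 Mar  3 10:50 src/         
-rw-r--r--  1 user group     3322 May 19 10:25 README.md    
$ █                                                         
                                                            
                                                            
                                                            
                                                            
                                                            
                                                            
                                                            
                                                            
                                                            
                                                            
                                                            
                                                            
                                                            
                                                            
                                                            
                                                            


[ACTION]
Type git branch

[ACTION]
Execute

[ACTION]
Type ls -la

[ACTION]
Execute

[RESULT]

$ wc main.py                                                
  111  654 3187 main.py                                     
$ python -c "print('hello'.upper())"                        
HELLO                                                       
$ ls -la                                                    
-rw-r--r--  1 user group    40997 Mar 24 10:04 Makefile     
drwxr-xr-x  1 user group    32360 Mar 23 10:11 tests/       
-rw-r--r--  1 user group    37198 Jun 14 10:22 setup.py     
-rw-r--r--  1 user group    41418 Apr 26 10:15 config.yaml  
drwxr-xr-x  1 user group    25749 Mar  3 10:50 src/         
-rw-r--r--  1 user group     3322 May 19 10:25 README.md    
$ git branch                                                
  feature/auth                                              
  fix/typo                                                  
* main                                                      
  develop                                                   
$ ls -la                                                    
-rw-r--r--  1 user group    42158 Jan  3 10:26 main.py      
-rw-r--r--  1 user group    36138 May  4 10:14 config.yaml  
-rw-r--r--  1 user group    17281 Jan 10 10:46 Makefile     
drwxr-xr-x  1 user group    40660 Apr  8 10:27 src/         
-rw-r--r--  1 user group    45857 Mar 25 10:40 README.md    
$ █                                                         
                                                            
                                                            
                                                            
                                                            
                                                            


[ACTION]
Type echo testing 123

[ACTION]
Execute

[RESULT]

$ wc main.py                                                
  111  654 3187 main.py                                     
$ python -c "print('hello'.upper())"                        
HELLO                                                       
$ ls -la                                                    
-rw-r--r--  1 user group    40997 Mar 24 10:04 Makefile     
drwxr-xr-x  1 user group    32360 Mar 23 10:11 tests/       
-rw-r--r--  1 user group    37198 Jun 14 10:22 setup.py     
-rw-r--r--  1 user group    41418 Apr 26 10:15 config.yaml  
drwxr-xr-x  1 user group    25749 Mar  3 10:50 src/         
-rw-r--r--  1 user group     3322 May 19 10:25 README.md    
$ git branch                                                
  feature/auth                                              
  fix/typo                                                  
* main                                                      
  develop                                                   
$ ls -la                                                    
-rw-r--r--  1 user group    42158 Jan  3 10:26 main.py      
-rw-r--r--  1 user group    36138 May  4 10:14 config.yaml  
-rw-r--r--  1 user group    17281 Jan 10 10:46 Makefile     
drwxr-xr-x  1 user group    40660 Apr  8 10:27 src/         
-rw-r--r--  1 user group    45857 Mar 25 10:40 README.md    
$ echo testing 123                                          
testing 123                                                 
$ █                                                         
                                                            
                                                            
                                                            


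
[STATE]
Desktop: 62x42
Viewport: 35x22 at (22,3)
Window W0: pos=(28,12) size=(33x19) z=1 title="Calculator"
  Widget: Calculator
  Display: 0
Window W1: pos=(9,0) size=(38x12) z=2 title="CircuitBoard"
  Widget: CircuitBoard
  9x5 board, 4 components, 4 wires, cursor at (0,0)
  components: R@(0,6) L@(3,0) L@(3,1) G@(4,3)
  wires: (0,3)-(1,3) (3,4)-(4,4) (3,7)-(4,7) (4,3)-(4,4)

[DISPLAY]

 5 6 7 8                ┃          
    ·           R       ┃          
    │                   ┃          
    ·                   ┃          
                        ┃          
                        ┃          
                        ┃          
        ·           ·   ┃          
━━━━━━━━━━━━━━━━━━━━━━━━┛          
      ┏━━━━━━━━━━━━━━━━━━━━━━━━━━━━
      ┃ Calculator                 
      ┠────────────────────────────
      ┃                            
      ┃┌───┬───┬───┬───┐           
      ┃│ 7 │ 8 │ 9 │ ÷ │           
      ┃├───┼───┼───┼───┤           
      ┃│ 4 │ 5 │ 6 │ × │           
      ┃├───┼───┼───┼───┤           
      ┃│ 1 │ 2 │ 3 │ - │           
      ┃├───┼───┼───┼───┤           
      ┃│ 0 │ . │ = │ + │           
      ┃├───┼───┼───┼───┤           


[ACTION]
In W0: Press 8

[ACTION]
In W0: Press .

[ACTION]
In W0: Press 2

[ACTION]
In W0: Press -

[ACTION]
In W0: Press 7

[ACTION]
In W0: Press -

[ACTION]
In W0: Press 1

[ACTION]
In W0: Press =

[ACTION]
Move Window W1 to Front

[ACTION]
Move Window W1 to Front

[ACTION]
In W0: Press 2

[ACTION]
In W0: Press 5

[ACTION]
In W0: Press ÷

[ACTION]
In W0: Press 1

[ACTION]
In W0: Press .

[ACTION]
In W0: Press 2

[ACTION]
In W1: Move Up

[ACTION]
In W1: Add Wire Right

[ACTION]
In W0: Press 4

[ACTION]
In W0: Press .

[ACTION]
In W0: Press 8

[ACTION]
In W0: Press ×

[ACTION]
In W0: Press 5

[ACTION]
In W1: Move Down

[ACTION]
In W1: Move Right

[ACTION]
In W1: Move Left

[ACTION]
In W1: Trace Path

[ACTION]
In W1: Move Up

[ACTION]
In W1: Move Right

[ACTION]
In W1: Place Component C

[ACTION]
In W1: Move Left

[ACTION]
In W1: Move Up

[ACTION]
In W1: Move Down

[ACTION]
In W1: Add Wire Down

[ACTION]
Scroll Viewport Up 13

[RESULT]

━━━━━━━━━━━━━━━━━━━━━━━━┓          
d                       ┃          
────────────────────────┨          
 5 6 7 8                ┃          
    ·           R       ┃          
    │                   ┃          
    ·                   ┃          
                        ┃          
                        ┃          
                        ┃          
        ·           ·   ┃          
━━━━━━━━━━━━━━━━━━━━━━━━┛          
      ┏━━━━━━━━━━━━━━━━━━━━━━━━━━━━
      ┃ Calculator                 
      ┠────────────────────────────
      ┃                            
      ┃┌───┬───┬───┬───┐           
      ┃│ 7 │ 8 │ 9 │ ÷ │           
      ┃├───┼───┼───┼───┤           
      ┃│ 4 │ 5 │ 6 │ × │           
      ┃├───┼───┼───┼───┤           
      ┃│ 1 │ 2 │ 3 │ - │           


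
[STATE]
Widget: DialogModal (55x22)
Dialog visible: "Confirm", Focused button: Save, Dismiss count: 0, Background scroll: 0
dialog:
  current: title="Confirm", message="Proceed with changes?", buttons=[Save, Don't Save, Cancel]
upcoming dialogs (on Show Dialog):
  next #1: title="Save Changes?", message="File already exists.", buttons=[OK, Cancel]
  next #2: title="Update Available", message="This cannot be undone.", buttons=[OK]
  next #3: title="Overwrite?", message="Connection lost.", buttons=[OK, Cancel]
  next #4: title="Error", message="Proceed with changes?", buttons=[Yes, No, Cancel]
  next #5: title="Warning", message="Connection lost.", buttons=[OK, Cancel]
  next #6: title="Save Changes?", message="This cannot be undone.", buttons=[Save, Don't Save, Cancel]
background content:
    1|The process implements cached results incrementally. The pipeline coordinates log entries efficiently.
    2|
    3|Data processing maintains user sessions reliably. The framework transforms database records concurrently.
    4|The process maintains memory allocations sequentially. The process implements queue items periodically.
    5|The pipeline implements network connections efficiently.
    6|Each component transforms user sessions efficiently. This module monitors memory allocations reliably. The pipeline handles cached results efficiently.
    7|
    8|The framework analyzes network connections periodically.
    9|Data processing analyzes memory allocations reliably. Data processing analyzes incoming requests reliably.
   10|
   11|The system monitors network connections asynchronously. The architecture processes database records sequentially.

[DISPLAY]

The process implements cached results incrementally. Th
                                                       
Data processing maintains user sessions reliably. The f
The process maintains memory allocations sequentially. 
The pipeline implements network connections efficiently
Each component transforms user sessions efficiently. Th
                                                       
The framework analyzes network connections periodically
Data proces┌──────────────────────────────┐ reliably. D
           │           Confirm            │            
The system │    Proceed with changes?     │nchronously.
           │ [Save]  Don't Save   Cancel  │            
           └──────────────────────────────┘            
                                                       
                                                       
                                                       
                                                       
                                                       
                                                       
                                                       
                                                       
                                                       


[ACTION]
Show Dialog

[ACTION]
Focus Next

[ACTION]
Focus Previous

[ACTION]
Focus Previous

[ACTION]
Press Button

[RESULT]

The process implements cached results incrementally. Th
                                                       
Data processing maintains user sessions reliably. The f
The process maintains memory allocations sequentially. 
The pipeline implements network connections efficiently
Each component transforms user sessions efficiently. Th
                                                       
The framework analyzes network connections periodically
Data processing analyzes memory allocations reliably. D
                                                       
The system monitors network connections asynchronously.
                                                       
                                                       
                                                       
                                                       
                                                       
                                                       
                                                       
                                                       
                                                       
                                                       
                                                       


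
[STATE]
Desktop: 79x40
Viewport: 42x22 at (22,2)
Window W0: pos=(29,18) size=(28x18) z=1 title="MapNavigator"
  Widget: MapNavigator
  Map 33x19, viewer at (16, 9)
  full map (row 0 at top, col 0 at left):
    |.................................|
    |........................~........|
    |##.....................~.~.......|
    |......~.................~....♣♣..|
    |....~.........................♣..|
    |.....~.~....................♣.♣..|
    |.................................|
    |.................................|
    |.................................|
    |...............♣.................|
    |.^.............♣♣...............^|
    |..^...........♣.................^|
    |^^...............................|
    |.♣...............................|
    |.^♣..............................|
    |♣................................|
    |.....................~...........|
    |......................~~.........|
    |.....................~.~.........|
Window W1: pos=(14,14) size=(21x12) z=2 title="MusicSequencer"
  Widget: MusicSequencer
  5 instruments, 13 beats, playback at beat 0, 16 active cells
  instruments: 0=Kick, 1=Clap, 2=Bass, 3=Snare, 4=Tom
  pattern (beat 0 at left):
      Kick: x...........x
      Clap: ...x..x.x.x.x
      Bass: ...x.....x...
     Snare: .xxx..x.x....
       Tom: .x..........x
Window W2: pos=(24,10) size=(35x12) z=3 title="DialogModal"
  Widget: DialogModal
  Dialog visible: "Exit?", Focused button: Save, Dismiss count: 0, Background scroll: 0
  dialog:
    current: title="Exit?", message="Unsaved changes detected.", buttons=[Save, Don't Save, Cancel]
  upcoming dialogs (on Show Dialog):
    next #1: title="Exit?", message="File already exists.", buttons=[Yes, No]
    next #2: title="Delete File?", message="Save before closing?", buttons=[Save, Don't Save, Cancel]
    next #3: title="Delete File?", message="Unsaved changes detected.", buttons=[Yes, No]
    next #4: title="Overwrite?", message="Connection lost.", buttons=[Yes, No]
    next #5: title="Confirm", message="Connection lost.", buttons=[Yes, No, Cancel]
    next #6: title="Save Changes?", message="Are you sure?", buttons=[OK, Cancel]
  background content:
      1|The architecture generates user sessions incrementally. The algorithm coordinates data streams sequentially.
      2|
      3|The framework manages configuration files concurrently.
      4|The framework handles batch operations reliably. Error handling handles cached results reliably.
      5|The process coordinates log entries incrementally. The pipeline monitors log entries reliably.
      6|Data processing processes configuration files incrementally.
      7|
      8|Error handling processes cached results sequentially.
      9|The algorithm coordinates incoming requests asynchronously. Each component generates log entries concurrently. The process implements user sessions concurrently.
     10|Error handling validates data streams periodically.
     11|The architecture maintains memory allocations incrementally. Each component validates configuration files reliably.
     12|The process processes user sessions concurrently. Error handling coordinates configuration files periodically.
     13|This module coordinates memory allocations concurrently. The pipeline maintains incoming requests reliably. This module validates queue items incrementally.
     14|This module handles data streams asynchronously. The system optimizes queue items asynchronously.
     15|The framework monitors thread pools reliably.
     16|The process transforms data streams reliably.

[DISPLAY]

                                          
                                          
                                          
                                          
                                          
                                          
                                          
                                          
  ┏━━━━━━━━━━━━━━━━━━━━━━━━━━━━━━━━━┓     
  ┃ DialogModal                     ┃     
  ┠─────────────────────────────────┨     
  ┃The architecture generates user s┃     
━━┃  ┌───────────────────────────┐  ┃     
eq┃Th│           Exit?           │ti┃     
──┃Th│ Unsaved changes detected. │ra┃     
12┃Th│[Save]  Don't Save   Cancel│ri┃     
··┃Da└───────────────────────────┘gu┃     
··┃                                 ┃     
··┃Error handling processes cached r┃     
██┗━━━━━━━━━━━━━━━━━━━━━━━━━━━━━━━━━┛     
█··········█┃................~....┃       
            ┃.....................┃       


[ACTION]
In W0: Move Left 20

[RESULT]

                                          
                                          
                                          
                                          
                                          
                                          
                                          
                                          
  ┏━━━━━━━━━━━━━━━━━━━━━━━━━━━━━━━━━┓     
  ┃ DialogModal                     ┃     
  ┠─────────────────────────────────┨     
  ┃The architecture generates user s┃     
━━┃  ┌───────────────────────────┐  ┃     
eq┃Th│           Exit?           │ti┃     
──┃Th│ Unsaved changes detected. │ra┃     
12┃Th│[Save]  Don't Save   Cancel│ri┃     
··┃Da└───────────────────────────┘gu┃     
··┃                                 ┃     
··┃Error handling processes cached r┃     
██┗━━━━━━━━━━━━━━━━━━━━━━━━━━━━━━━━━┛     
█··········█┃        ......~......┃       
            ┃        ....~........┃       


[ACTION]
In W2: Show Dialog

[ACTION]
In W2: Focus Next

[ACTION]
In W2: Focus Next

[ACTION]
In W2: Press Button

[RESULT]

                                          
                                          
                                          
                                          
                                          
                                          
                                          
                                          
  ┏━━━━━━━━━━━━━━━━━━━━━━━━━━━━━━━━━┓     
  ┃ DialogModal                     ┃     
  ┠─────────────────────────────────┨     
  ┃The architecture generates user s┃     
━━┃                                 ┃     
eq┃The framework manages configurati┃     
──┃The framework handles batch opera┃     
12┃The process coordinates log entri┃     
··┃Data processing processes configu┃     
··┃                                 ┃     
··┃Error handling processes cached r┃     
██┗━━━━━━━━━━━━━━━━━━━━━━━━━━━━━━━━━┛     
█··········█┃        ......~......┃       
            ┃        ....~........┃       


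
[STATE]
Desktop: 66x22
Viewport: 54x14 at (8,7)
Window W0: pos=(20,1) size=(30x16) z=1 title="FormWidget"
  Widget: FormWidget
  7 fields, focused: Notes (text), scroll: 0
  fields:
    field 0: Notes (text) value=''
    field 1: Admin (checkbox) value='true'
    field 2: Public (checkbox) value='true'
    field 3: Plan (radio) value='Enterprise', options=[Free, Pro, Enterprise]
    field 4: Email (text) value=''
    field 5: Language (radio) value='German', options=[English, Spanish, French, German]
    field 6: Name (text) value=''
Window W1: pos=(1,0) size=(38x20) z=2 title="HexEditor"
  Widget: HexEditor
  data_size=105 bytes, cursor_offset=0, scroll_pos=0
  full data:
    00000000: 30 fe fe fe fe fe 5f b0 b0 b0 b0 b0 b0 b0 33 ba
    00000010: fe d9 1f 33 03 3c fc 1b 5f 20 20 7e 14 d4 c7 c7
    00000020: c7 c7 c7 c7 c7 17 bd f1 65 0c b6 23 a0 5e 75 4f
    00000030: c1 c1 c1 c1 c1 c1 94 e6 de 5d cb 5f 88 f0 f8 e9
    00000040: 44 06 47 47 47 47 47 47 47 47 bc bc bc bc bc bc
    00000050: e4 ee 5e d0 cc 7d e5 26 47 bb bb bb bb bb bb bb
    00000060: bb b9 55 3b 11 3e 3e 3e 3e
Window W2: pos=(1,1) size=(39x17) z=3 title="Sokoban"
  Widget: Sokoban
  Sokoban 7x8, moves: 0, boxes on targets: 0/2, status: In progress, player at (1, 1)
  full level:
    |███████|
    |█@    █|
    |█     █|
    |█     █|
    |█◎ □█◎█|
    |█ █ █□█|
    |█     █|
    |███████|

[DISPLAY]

█                              ┃ree  ( ) ┃            
█                              ┃        ]┃            
█                              ┃nglish  (┃            
█                              ┃        ]┃            
█                              ┃         ┃            
 0  0/2                        ┃         ┃            
                               ┃         ┃            
                               ┃         ┃            
                               ┃         ┃            
                               ┃━━━━━━━━━┛            
━━━━━━━━━━━━━━━━━━━━━━━━━━━━━━━┛                      
                              ┃                       
━━━━━━━━━━━━━━━━━━━━━━━━━━━━━━┛                       
                                                      


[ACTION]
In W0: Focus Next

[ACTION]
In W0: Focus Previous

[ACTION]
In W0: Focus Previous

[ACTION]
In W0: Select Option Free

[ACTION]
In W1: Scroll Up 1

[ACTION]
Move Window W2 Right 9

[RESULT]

40┃█     █                              ┃┃            
50┃█◎ □█◎█                              ┃┃            
60┃█ █ █□█                              ┃┃            
  ┃█     █                              ┃┃            
  ┃███████                              ┃┃            
  ┃Moves: 0  0/2                        ┃┃            
  ┃                                     ┃┃            
  ┃                                     ┃┃            
  ┃                                     ┃┃            
  ┃                                     ┃┛            
  ┗━━━━━━━━━━━━━━━━━━━━━━━━━━━━━━━━━━━━━┛             
                              ┃                       
━━━━━━━━━━━━━━━━━━━━━━━━━━━━━━┛                       
                                                      
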